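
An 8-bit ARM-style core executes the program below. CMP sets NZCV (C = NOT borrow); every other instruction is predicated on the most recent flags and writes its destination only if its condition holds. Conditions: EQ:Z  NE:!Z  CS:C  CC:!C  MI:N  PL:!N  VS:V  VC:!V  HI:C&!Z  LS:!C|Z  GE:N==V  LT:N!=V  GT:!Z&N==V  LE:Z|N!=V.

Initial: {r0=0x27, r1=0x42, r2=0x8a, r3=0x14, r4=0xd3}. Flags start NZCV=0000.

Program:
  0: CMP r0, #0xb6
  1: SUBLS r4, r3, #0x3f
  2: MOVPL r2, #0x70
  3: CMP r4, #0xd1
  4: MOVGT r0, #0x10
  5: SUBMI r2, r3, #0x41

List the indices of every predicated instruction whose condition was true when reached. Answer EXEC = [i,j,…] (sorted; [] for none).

0: ✓ CMP  NZCV=0000
1: ✓ SUBLS  r4←0xd5
2: ✓ MOVPL  r2←0x70
3: ✓ CMP  NZCV=0010
4: ✓ MOVGT  r0←0x10
5: · SUBMI

EXEC = [1,2,4]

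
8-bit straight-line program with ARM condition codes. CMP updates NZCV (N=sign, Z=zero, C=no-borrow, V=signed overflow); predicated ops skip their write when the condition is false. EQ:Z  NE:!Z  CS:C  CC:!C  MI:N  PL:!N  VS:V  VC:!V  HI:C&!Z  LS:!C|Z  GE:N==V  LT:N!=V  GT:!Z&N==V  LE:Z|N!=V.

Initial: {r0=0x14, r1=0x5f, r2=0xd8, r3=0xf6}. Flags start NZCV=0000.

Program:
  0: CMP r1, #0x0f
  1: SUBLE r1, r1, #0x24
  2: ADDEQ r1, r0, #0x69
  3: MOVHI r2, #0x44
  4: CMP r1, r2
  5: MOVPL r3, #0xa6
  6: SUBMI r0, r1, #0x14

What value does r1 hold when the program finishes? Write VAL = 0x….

VAL = 0x5f

[0] flags=0010 → (cmp)
[1] flags=0010 LE?F → skip
[2] flags=0010 EQ?F → skip
[3] flags=0010 HI?T → r2=0x44
[4] flags=0010 → (cmp)
[5] flags=0010 PL?T → r3=0xa6
[6] flags=0010 MI?F → skip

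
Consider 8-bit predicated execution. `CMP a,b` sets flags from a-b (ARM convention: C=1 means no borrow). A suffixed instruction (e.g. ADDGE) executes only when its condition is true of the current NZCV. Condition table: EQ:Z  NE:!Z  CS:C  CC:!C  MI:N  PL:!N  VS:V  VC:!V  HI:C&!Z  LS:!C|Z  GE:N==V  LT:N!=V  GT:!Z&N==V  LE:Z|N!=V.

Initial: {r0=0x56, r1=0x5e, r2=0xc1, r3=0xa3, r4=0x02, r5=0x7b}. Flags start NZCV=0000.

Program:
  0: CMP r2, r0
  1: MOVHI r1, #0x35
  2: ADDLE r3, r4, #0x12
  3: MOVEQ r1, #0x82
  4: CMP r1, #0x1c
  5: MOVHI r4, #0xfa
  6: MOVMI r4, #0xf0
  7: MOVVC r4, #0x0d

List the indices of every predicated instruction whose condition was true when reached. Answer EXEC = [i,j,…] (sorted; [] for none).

EXEC = [1,2,5,7]

[0] flags=0011 → (cmp)
[1] flags=0011 HI?T → r1=0x35
[2] flags=0011 LE?T → r3=0x14
[3] flags=0011 EQ?F → skip
[4] flags=0010 → (cmp)
[5] flags=0010 HI?T → r4=0xfa
[6] flags=0010 MI?F → skip
[7] flags=0010 VC?T → r4=0x0d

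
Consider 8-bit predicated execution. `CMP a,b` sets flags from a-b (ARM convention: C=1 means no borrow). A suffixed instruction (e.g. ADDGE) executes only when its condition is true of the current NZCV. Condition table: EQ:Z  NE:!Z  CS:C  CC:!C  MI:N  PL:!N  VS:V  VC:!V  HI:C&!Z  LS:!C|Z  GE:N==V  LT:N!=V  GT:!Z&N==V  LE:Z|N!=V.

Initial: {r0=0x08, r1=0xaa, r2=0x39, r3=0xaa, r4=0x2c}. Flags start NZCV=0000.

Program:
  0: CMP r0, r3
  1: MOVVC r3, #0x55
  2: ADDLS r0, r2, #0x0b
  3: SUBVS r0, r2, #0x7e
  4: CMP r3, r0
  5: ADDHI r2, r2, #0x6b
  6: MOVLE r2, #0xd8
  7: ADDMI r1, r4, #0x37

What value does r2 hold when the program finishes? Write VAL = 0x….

[0] flags=0000 → (cmp)
[1] flags=0000 VC?T → r3=0x55
[2] flags=0000 LS?T → r0=0x44
[3] flags=0000 VS?F → skip
[4] flags=0010 → (cmp)
[5] flags=0010 HI?T → r2=0xa4
[6] flags=0010 LE?F → skip
[7] flags=0010 MI?F → skip

VAL = 0xa4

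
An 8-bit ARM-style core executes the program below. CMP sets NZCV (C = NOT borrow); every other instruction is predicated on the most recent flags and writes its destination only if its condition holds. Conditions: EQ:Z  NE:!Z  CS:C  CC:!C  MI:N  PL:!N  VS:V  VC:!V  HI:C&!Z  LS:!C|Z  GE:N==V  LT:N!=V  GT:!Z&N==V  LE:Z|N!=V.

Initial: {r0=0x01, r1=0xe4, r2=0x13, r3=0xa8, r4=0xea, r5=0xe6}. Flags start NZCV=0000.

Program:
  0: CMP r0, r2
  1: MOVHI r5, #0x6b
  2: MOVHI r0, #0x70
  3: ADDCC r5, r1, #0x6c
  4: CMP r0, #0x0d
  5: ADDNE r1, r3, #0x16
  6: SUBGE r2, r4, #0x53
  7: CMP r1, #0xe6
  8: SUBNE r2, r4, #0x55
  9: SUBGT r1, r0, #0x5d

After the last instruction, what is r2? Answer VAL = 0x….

VAL = 0x95

0: ✓ CMP  NZCV=1000
1: · MOVHI
2: · MOVHI
3: ✓ ADDCC  r5←0x50
4: ✓ CMP  NZCV=1000
5: ✓ ADDNE  r1←0xbe
6: · SUBGE
7: ✓ CMP  NZCV=1000
8: ✓ SUBNE  r2←0x95
9: · SUBGT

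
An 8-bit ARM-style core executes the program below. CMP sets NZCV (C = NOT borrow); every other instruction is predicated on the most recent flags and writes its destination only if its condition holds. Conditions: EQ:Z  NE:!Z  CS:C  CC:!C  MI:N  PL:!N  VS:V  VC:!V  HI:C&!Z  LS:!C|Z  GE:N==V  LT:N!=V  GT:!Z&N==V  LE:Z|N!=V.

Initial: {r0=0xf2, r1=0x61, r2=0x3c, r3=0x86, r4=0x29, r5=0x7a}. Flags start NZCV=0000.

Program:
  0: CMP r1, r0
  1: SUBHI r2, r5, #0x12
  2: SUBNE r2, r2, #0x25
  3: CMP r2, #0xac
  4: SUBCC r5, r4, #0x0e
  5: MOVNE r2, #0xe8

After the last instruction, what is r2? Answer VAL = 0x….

VAL = 0xe8

0: ✓ CMP  NZCV=0000
1: · SUBHI
2: ✓ SUBNE  r2←0x17
3: ✓ CMP  NZCV=0000
4: ✓ SUBCC  r5←0x1b
5: ✓ MOVNE  r2←0xe8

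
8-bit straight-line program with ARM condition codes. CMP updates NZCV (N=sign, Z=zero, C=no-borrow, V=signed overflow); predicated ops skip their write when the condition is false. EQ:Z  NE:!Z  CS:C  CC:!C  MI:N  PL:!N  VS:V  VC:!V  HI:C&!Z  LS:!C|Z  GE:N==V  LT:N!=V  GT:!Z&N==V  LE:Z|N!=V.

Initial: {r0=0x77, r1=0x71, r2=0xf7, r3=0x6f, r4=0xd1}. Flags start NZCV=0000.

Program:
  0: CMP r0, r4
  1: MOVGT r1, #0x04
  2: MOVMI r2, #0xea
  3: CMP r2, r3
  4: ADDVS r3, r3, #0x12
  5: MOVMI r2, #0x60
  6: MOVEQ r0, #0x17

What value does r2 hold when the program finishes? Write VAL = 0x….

0: ✓ CMP  NZCV=1001
1: ✓ MOVGT  r1←0x04
2: ✓ MOVMI  r2←0xea
3: ✓ CMP  NZCV=0011
4: ✓ ADDVS  r3←0x81
5: · MOVMI
6: · MOVEQ

VAL = 0xea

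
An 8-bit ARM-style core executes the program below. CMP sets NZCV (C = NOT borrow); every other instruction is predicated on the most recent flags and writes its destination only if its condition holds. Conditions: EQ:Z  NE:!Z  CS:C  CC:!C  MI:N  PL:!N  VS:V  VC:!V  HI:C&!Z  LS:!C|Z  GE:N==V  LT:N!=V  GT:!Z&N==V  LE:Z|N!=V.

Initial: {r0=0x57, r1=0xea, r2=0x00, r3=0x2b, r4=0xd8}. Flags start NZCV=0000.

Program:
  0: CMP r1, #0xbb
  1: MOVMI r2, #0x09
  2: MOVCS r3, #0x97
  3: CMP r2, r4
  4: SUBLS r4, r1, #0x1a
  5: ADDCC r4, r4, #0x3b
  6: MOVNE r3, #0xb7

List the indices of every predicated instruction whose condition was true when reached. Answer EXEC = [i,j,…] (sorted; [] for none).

EXEC = [2,4,5,6]

[0] flags=0010 → (cmp)
[1] flags=0010 MI?F → skip
[2] flags=0010 CS?T → r3=0x97
[3] flags=0000 → (cmp)
[4] flags=0000 LS?T → r4=0xd0
[5] flags=0000 CC?T → r4=0x0b
[6] flags=0000 NE?T → r3=0xb7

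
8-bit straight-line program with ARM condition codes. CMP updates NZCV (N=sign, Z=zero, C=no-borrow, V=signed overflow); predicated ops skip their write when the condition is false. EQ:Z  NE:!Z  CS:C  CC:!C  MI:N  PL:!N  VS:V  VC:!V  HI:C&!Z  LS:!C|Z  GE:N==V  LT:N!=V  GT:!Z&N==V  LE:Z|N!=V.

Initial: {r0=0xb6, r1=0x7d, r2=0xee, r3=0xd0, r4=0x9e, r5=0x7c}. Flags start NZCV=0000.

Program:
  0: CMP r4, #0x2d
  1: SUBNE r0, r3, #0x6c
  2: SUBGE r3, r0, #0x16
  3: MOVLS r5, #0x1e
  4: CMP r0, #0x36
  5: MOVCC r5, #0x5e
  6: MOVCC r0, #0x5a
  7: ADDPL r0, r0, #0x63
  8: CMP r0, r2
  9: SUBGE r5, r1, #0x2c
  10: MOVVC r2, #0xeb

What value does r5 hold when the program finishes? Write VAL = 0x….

0: ✓ CMP  NZCV=0011
1: ✓ SUBNE  r0←0x64
2: · SUBGE
3: · MOVLS
4: ✓ CMP  NZCV=0010
5: · MOVCC
6: · MOVCC
7: ✓ ADDPL  r0←0xc7
8: ✓ CMP  NZCV=1000
9: · SUBGE
10: ✓ MOVVC  r2←0xeb

VAL = 0x7c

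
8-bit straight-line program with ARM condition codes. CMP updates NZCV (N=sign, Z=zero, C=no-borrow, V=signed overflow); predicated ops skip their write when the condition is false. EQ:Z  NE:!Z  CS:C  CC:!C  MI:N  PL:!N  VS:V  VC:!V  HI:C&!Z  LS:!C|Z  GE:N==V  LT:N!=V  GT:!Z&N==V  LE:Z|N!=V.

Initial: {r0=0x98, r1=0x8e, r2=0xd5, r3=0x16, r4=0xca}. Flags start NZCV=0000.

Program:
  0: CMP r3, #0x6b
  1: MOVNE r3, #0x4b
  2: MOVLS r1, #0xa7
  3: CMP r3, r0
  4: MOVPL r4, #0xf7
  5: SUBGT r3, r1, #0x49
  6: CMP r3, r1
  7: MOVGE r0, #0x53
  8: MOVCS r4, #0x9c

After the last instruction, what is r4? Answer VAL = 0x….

VAL = 0xca

0: ✓ CMP  NZCV=1000
1: ✓ MOVNE  r3←0x4b
2: ✓ MOVLS  r1←0xa7
3: ✓ CMP  NZCV=1001
4: · MOVPL
5: ✓ SUBGT  r3←0x5e
6: ✓ CMP  NZCV=1001
7: ✓ MOVGE  r0←0x53
8: · MOVCS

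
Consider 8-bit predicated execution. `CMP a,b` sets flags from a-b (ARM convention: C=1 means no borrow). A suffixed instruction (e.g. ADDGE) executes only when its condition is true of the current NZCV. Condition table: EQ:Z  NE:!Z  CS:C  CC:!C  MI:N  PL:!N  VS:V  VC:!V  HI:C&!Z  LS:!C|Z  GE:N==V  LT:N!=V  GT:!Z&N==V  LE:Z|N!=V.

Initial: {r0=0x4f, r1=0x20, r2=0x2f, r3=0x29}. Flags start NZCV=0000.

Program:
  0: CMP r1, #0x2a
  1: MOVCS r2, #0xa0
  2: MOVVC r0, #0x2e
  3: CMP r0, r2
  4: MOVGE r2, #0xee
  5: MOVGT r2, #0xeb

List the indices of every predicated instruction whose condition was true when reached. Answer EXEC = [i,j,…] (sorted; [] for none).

EXEC = [2]

[0] flags=1000 → (cmp)
[1] flags=1000 CS?F → skip
[2] flags=1000 VC?T → r0=0x2e
[3] flags=1000 → (cmp)
[4] flags=1000 GE?F → skip
[5] flags=1000 GT?F → skip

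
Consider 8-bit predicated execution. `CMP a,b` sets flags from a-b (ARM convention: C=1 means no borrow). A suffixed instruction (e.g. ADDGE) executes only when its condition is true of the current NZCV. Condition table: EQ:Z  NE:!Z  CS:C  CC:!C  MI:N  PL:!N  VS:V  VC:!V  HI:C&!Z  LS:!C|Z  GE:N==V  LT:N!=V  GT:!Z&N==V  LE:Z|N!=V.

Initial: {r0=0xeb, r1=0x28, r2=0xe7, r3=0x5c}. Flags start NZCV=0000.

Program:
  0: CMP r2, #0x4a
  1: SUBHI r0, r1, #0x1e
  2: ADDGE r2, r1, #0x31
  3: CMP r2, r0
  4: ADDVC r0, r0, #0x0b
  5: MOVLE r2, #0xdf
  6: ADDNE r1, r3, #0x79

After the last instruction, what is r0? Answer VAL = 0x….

0: ✓ CMP  NZCV=1010
1: ✓ SUBHI  r0←0x0a
2: · ADDGE
3: ✓ CMP  NZCV=1010
4: ✓ ADDVC  r0←0x15
5: ✓ MOVLE  r2←0xdf
6: ✓ ADDNE  r1←0xd5

VAL = 0x15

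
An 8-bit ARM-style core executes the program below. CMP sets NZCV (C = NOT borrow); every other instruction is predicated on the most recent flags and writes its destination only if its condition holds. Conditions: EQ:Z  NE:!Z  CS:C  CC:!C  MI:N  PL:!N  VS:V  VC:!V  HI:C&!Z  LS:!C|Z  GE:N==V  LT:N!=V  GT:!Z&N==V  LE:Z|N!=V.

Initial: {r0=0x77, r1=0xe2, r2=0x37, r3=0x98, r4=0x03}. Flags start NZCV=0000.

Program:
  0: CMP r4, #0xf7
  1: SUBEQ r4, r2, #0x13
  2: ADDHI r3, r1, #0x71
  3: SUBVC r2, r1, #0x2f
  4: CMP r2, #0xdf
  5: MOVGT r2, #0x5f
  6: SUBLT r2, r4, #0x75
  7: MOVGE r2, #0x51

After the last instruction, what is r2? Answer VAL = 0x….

0: ✓ CMP  NZCV=0000
1: · SUBEQ
2: · ADDHI
3: ✓ SUBVC  r2←0xb3
4: ✓ CMP  NZCV=1000
5: · MOVGT
6: ✓ SUBLT  r2←0x8e
7: · MOVGE

VAL = 0x8e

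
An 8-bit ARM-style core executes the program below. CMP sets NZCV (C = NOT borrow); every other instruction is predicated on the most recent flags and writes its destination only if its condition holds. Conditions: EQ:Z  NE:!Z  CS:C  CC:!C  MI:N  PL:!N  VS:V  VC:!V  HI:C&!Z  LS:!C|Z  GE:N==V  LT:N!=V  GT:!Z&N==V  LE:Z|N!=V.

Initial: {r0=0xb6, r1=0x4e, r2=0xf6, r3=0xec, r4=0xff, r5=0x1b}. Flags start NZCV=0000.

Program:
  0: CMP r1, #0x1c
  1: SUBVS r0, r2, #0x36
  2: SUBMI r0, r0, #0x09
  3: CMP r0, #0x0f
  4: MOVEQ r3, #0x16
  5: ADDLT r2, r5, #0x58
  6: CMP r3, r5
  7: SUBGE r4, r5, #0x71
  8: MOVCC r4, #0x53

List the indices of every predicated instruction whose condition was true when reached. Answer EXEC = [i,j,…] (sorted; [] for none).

0: ✓ CMP  NZCV=0010
1: · SUBVS
2: · SUBMI
3: ✓ CMP  NZCV=1010
4: · MOVEQ
5: ✓ ADDLT  r2←0x73
6: ✓ CMP  NZCV=1010
7: · SUBGE
8: · MOVCC

EXEC = [5]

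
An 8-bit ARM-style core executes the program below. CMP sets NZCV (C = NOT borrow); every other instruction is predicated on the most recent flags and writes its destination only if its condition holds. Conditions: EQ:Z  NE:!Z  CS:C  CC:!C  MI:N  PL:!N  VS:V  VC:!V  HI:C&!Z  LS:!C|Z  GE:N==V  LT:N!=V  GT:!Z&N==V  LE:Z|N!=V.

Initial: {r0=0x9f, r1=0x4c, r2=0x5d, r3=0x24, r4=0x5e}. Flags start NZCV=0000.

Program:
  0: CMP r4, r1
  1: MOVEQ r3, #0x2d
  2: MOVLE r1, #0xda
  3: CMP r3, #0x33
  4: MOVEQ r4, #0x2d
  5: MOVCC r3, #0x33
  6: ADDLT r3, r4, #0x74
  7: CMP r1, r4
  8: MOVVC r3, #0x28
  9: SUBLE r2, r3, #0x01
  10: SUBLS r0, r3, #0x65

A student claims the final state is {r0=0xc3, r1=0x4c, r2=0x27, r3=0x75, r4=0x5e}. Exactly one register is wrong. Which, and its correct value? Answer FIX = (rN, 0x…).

FIX = (r3, 0x28)

[0] flags=0010 → (cmp)
[1] flags=0010 EQ?F → skip
[2] flags=0010 LE?F → skip
[3] flags=1000 → (cmp)
[4] flags=1000 EQ?F → skip
[5] flags=1000 CC?T → r3=0x33
[6] flags=1000 LT?T → r3=0xd2
[7] flags=1000 → (cmp)
[8] flags=1000 VC?T → r3=0x28
[9] flags=1000 LE?T → r2=0x27
[10] flags=1000 LS?T → r0=0xc3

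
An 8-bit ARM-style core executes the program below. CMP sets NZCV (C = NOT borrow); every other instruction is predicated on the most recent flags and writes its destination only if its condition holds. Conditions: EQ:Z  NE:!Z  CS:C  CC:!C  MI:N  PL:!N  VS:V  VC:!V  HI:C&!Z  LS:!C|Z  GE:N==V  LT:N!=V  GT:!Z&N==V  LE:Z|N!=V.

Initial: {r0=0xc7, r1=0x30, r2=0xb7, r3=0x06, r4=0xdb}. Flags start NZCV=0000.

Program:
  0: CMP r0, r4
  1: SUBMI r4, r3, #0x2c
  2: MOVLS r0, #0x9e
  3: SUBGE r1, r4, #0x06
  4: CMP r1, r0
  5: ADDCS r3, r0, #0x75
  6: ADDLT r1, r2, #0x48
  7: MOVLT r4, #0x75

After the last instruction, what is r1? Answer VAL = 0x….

VAL = 0x30

[0] flags=1000 → (cmp)
[1] flags=1000 MI?T → r4=0xda
[2] flags=1000 LS?T → r0=0x9e
[3] flags=1000 GE?F → skip
[4] flags=1001 → (cmp)
[5] flags=1001 CS?F → skip
[6] flags=1001 LT?F → skip
[7] flags=1001 LT?F → skip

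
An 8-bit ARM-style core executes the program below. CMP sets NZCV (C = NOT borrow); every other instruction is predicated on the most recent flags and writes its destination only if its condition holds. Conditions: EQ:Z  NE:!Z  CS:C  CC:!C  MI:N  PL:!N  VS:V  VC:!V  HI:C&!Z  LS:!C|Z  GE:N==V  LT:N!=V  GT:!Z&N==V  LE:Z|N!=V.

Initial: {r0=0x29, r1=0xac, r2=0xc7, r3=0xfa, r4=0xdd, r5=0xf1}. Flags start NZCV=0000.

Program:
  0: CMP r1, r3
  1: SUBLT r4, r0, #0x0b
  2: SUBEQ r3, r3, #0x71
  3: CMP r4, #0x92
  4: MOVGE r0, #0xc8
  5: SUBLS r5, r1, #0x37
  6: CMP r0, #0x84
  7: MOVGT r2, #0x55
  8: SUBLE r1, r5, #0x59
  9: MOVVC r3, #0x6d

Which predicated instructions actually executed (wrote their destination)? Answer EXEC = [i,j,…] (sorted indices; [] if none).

0: ✓ CMP  NZCV=1000
1: ✓ SUBLT  r4←0x1e
2: · SUBEQ
3: ✓ CMP  NZCV=1001
4: ✓ MOVGE  r0←0xc8
5: ✓ SUBLS  r5←0x75
6: ✓ CMP  NZCV=0010
7: ✓ MOVGT  r2←0x55
8: · SUBLE
9: ✓ MOVVC  r3←0x6d

EXEC = [1,4,5,7,9]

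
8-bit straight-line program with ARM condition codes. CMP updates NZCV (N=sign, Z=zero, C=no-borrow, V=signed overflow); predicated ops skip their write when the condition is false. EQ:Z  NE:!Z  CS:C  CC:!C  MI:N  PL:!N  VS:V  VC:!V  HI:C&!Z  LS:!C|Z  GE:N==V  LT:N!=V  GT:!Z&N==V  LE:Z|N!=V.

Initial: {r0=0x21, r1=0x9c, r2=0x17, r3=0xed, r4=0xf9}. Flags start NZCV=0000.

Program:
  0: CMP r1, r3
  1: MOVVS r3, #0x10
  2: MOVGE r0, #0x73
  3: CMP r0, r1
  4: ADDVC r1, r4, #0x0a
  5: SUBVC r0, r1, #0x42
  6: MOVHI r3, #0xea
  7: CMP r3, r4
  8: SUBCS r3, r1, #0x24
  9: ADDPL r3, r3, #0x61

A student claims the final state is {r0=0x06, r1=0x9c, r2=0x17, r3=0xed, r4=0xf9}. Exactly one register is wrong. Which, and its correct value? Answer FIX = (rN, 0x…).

0: ✓ CMP  NZCV=1000
1: · MOVVS
2: · MOVGE
3: ✓ CMP  NZCV=1001
4: · ADDVC
5: · SUBVC
6: · MOVHI
7: ✓ CMP  NZCV=1000
8: · SUBCS
9: · ADDPL

FIX = (r0, 0x21)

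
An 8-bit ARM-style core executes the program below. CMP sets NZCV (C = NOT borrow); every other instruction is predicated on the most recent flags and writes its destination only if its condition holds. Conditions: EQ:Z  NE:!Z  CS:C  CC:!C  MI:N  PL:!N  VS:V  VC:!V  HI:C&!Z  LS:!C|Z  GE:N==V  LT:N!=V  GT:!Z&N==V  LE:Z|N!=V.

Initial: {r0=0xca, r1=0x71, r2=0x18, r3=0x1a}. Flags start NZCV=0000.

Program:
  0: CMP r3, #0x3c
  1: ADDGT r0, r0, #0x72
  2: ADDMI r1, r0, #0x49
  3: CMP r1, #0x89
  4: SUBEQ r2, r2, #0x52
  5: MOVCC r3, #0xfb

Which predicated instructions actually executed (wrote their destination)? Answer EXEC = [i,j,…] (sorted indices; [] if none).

EXEC = [2,5]

[0] flags=1000 → (cmp)
[1] flags=1000 GT?F → skip
[2] flags=1000 MI?T → r1=0x13
[3] flags=1001 → (cmp)
[4] flags=1001 EQ?F → skip
[5] flags=1001 CC?T → r3=0xfb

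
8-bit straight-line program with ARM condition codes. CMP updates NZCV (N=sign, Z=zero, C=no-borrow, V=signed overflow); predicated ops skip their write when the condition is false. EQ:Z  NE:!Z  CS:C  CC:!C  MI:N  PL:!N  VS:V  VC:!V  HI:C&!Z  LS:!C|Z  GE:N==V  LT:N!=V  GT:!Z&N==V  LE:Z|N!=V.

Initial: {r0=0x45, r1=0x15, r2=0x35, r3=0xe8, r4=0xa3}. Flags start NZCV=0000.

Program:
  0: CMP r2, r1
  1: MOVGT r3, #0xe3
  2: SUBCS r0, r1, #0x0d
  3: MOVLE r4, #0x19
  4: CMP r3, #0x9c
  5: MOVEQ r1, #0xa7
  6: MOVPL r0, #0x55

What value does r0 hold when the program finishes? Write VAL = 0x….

VAL = 0x55

[0] flags=0010 → (cmp)
[1] flags=0010 GT?T → r3=0xe3
[2] flags=0010 CS?T → r0=0x08
[3] flags=0010 LE?F → skip
[4] flags=0010 → (cmp)
[5] flags=0010 EQ?F → skip
[6] flags=0010 PL?T → r0=0x55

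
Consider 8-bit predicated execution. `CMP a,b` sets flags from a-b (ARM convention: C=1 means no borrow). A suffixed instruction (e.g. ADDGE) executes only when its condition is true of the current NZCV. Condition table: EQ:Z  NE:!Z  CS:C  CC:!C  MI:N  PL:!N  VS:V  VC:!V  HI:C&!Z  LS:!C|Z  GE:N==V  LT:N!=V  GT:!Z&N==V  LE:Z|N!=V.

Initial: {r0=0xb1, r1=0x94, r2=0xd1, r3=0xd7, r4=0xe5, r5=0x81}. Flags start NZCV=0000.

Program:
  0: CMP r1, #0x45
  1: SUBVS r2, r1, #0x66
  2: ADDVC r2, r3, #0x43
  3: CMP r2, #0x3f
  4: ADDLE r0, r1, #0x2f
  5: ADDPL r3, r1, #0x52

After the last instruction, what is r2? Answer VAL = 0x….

0: ✓ CMP  NZCV=0011
1: ✓ SUBVS  r2←0x2e
2: · ADDVC
3: ✓ CMP  NZCV=1000
4: ✓ ADDLE  r0←0xc3
5: · ADDPL

VAL = 0x2e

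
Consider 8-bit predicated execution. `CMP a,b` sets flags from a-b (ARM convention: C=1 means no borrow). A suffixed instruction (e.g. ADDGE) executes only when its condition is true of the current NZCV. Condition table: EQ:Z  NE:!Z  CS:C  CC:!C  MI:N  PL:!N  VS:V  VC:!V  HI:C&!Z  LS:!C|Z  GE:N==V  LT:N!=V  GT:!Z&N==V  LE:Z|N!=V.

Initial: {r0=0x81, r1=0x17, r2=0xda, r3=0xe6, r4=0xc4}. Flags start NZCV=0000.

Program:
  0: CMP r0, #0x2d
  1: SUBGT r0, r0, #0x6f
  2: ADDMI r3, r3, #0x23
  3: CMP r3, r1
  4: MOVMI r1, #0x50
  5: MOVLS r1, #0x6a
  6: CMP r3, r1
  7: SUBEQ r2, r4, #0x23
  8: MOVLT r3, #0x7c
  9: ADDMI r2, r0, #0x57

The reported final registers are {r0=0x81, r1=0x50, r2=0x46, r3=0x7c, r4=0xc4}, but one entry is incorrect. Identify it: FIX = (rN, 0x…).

0: ✓ CMP  NZCV=0011
1: · SUBGT
2: · ADDMI
3: ✓ CMP  NZCV=1010
4: ✓ MOVMI  r1←0x50
5: · MOVLS
6: ✓ CMP  NZCV=1010
7: · SUBEQ
8: ✓ MOVLT  r3←0x7c
9: ✓ ADDMI  r2←0xd8

FIX = (r2, 0xd8)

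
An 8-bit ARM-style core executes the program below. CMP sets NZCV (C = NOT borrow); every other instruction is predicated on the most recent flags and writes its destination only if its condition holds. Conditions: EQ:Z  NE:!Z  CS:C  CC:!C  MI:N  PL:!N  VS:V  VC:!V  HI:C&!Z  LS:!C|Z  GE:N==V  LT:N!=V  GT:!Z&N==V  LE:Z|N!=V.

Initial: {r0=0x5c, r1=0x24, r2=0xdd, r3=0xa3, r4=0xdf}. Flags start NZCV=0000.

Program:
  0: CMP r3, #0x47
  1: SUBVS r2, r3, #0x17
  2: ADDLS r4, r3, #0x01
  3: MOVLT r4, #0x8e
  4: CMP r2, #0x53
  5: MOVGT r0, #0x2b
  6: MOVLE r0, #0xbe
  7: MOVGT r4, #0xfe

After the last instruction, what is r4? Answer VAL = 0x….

VAL = 0x8e

0: ✓ CMP  NZCV=0011
1: ✓ SUBVS  r2←0x8c
2: · ADDLS
3: ✓ MOVLT  r4←0x8e
4: ✓ CMP  NZCV=0011
5: · MOVGT
6: ✓ MOVLE  r0←0xbe
7: · MOVGT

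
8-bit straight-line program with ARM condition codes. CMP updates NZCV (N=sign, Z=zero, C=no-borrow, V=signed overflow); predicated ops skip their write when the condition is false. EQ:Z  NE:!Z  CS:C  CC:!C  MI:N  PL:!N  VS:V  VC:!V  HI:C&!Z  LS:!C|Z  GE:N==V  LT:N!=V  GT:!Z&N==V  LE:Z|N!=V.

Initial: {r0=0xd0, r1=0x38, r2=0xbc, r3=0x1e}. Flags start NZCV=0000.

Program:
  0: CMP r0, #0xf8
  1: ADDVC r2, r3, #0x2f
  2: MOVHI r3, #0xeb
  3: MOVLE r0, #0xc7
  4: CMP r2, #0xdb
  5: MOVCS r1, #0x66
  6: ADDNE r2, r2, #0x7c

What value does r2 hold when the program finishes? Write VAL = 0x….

VAL = 0xc9

[0] flags=1000 → (cmp)
[1] flags=1000 VC?T → r2=0x4d
[2] flags=1000 HI?F → skip
[3] flags=1000 LE?T → r0=0xc7
[4] flags=0000 → (cmp)
[5] flags=0000 CS?F → skip
[6] flags=0000 NE?T → r2=0xc9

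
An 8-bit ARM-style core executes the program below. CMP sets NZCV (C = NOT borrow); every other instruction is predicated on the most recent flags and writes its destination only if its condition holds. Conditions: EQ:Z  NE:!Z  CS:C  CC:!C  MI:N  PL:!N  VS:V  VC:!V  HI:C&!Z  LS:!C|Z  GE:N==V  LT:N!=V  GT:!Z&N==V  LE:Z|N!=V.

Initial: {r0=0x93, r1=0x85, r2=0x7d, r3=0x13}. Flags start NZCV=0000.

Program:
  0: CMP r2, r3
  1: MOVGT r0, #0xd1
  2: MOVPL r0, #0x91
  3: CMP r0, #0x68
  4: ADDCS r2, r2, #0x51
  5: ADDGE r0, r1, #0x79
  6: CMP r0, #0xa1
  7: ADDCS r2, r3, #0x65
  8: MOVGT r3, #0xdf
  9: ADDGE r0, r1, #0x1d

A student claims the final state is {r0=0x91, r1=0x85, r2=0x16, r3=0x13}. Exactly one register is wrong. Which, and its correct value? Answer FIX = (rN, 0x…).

[0] flags=0010 → (cmp)
[1] flags=0010 GT?T → r0=0xd1
[2] flags=0010 PL?T → r0=0x91
[3] flags=0011 → (cmp)
[4] flags=0011 CS?T → r2=0xce
[5] flags=0011 GE?F → skip
[6] flags=1000 → (cmp)
[7] flags=1000 CS?F → skip
[8] flags=1000 GT?F → skip
[9] flags=1000 GE?F → skip

FIX = (r2, 0xce)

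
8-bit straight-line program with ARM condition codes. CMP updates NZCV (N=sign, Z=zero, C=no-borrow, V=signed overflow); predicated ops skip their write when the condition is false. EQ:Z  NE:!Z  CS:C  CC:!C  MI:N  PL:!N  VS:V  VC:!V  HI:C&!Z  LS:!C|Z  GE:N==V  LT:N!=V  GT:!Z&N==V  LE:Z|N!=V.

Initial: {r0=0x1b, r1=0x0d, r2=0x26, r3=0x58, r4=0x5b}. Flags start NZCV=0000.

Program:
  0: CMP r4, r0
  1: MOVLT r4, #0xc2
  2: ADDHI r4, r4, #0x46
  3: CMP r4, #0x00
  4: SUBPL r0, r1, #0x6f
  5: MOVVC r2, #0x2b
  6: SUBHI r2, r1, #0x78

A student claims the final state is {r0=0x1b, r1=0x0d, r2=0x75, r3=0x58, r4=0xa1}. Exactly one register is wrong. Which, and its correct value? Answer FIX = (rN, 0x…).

[0] flags=0010 → (cmp)
[1] flags=0010 LT?F → skip
[2] flags=0010 HI?T → r4=0xa1
[3] flags=1010 → (cmp)
[4] flags=1010 PL?F → skip
[5] flags=1010 VC?T → r2=0x2b
[6] flags=1010 HI?T → r2=0x95

FIX = (r2, 0x95)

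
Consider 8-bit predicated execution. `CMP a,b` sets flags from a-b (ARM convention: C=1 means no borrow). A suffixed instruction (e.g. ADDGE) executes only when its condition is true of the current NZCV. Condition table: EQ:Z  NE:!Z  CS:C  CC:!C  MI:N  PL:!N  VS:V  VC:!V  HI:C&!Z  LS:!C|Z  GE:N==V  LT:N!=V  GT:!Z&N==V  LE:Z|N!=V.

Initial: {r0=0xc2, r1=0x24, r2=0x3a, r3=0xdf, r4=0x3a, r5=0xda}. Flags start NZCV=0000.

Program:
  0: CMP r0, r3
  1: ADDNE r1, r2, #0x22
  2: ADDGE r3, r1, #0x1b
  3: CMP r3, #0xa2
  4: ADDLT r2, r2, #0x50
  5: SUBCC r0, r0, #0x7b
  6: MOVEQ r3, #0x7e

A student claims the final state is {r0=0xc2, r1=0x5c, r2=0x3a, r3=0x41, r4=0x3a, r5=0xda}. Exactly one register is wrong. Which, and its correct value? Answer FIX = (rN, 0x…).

[0] flags=1000 → (cmp)
[1] flags=1000 NE?T → r1=0x5c
[2] flags=1000 GE?F → skip
[3] flags=0010 → (cmp)
[4] flags=0010 LT?F → skip
[5] flags=0010 CC?F → skip
[6] flags=0010 EQ?F → skip

FIX = (r3, 0xdf)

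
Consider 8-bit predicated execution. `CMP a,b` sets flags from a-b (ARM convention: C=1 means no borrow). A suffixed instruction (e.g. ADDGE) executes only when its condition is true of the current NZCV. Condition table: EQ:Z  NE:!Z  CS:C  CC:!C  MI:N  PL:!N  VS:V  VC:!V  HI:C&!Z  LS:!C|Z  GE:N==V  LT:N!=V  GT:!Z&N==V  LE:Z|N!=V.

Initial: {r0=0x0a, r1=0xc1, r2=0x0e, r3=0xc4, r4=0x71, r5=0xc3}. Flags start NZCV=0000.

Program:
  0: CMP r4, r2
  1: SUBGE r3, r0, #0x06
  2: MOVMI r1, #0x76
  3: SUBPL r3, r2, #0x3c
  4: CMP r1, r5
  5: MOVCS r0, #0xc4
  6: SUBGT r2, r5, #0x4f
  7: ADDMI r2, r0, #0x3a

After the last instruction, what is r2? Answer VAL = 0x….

[0] flags=0010 → (cmp)
[1] flags=0010 GE?T → r3=0x04
[2] flags=0010 MI?F → skip
[3] flags=0010 PL?T → r3=0xd2
[4] flags=1000 → (cmp)
[5] flags=1000 CS?F → skip
[6] flags=1000 GT?F → skip
[7] flags=1000 MI?T → r2=0x44

VAL = 0x44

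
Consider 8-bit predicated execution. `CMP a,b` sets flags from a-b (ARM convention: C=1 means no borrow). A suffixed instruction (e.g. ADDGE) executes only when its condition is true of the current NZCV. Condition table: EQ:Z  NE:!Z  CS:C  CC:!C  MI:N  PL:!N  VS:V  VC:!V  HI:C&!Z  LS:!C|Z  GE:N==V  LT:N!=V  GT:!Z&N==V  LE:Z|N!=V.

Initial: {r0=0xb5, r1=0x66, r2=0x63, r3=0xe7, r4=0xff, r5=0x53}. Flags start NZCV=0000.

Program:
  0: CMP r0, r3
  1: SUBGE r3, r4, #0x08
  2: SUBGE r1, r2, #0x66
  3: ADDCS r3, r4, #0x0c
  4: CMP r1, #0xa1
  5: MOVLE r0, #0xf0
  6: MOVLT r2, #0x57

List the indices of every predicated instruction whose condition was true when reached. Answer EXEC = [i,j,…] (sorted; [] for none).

[0] flags=1000 → (cmp)
[1] flags=1000 GE?F → skip
[2] flags=1000 GE?F → skip
[3] flags=1000 CS?F → skip
[4] flags=1001 → (cmp)
[5] flags=1001 LE?F → skip
[6] flags=1001 LT?F → skip

EXEC = []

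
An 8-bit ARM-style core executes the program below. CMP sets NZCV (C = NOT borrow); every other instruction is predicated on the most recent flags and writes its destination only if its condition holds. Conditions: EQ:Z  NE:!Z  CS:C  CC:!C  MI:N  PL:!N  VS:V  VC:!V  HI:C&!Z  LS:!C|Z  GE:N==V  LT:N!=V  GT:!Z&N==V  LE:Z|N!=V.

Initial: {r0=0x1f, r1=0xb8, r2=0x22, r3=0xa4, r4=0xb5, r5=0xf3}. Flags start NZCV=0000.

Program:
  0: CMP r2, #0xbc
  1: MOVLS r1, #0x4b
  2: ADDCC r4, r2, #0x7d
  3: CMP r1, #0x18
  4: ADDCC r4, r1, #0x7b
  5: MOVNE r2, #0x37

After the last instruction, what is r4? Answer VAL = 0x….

VAL = 0x9f

[0] flags=0000 → (cmp)
[1] flags=0000 LS?T → r1=0x4b
[2] flags=0000 CC?T → r4=0x9f
[3] flags=0010 → (cmp)
[4] flags=0010 CC?F → skip
[5] flags=0010 NE?T → r2=0x37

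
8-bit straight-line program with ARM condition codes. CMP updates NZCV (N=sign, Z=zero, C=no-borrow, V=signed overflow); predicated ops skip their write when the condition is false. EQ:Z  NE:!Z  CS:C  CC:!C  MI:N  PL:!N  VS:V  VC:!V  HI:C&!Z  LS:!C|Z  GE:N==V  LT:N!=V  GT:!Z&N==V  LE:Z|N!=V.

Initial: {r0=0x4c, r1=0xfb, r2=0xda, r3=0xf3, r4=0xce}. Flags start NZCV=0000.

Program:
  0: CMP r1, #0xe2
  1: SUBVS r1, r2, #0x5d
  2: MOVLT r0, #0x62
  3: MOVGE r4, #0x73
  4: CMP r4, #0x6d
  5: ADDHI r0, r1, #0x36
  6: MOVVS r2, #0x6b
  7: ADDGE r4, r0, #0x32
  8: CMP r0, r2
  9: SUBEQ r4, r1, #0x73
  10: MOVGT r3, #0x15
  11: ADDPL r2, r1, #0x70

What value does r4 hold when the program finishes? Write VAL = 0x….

0: ✓ CMP  NZCV=0010
1: · SUBVS
2: · MOVLT
3: ✓ MOVGE  r4←0x73
4: ✓ CMP  NZCV=0010
5: ✓ ADDHI  r0←0x31
6: · MOVVS
7: ✓ ADDGE  r4←0x63
8: ✓ CMP  NZCV=0000
9: · SUBEQ
10: ✓ MOVGT  r3←0x15
11: ✓ ADDPL  r2←0x6b

VAL = 0x63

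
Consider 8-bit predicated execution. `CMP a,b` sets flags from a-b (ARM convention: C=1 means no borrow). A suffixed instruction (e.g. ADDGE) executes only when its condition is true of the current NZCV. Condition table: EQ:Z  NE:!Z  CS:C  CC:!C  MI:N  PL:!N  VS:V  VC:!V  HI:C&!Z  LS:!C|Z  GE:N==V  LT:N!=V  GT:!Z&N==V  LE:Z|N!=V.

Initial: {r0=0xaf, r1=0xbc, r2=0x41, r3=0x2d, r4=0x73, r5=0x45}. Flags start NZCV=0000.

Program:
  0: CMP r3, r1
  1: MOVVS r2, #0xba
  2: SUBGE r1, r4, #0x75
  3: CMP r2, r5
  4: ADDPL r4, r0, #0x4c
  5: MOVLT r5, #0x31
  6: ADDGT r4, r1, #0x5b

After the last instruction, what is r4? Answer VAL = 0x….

0: ✓ CMP  NZCV=0000
1: · MOVVS
2: ✓ SUBGE  r1←0xfe
3: ✓ CMP  NZCV=1000
4: · ADDPL
5: ✓ MOVLT  r5←0x31
6: · ADDGT

VAL = 0x73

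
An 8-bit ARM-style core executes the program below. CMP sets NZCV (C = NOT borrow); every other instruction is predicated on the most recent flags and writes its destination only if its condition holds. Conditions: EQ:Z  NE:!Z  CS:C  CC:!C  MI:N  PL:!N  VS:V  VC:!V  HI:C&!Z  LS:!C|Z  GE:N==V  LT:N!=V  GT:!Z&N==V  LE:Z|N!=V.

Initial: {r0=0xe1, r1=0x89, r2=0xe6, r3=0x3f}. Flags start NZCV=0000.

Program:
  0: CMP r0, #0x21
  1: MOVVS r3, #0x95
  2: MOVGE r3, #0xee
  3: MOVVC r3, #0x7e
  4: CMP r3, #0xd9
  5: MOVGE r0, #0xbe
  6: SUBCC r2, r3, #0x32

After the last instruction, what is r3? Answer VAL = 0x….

VAL = 0x7e

0: ✓ CMP  NZCV=1010
1: · MOVVS
2: · MOVGE
3: ✓ MOVVC  r3←0x7e
4: ✓ CMP  NZCV=1001
5: ✓ MOVGE  r0←0xbe
6: ✓ SUBCC  r2←0x4c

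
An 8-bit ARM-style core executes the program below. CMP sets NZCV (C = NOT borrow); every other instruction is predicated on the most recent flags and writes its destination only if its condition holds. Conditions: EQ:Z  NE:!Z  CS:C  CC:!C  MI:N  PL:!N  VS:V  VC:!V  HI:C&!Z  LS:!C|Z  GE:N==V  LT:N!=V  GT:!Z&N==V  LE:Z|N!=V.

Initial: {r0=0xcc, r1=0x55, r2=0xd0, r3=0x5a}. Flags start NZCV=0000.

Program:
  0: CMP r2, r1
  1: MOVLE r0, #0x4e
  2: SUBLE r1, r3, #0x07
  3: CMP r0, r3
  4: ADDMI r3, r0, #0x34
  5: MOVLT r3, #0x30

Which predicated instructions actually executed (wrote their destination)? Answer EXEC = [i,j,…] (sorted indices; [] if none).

EXEC = [1,2,4,5]

[0] flags=0011 → (cmp)
[1] flags=0011 LE?T → r0=0x4e
[2] flags=0011 LE?T → r1=0x53
[3] flags=1000 → (cmp)
[4] flags=1000 MI?T → r3=0x82
[5] flags=1000 LT?T → r3=0x30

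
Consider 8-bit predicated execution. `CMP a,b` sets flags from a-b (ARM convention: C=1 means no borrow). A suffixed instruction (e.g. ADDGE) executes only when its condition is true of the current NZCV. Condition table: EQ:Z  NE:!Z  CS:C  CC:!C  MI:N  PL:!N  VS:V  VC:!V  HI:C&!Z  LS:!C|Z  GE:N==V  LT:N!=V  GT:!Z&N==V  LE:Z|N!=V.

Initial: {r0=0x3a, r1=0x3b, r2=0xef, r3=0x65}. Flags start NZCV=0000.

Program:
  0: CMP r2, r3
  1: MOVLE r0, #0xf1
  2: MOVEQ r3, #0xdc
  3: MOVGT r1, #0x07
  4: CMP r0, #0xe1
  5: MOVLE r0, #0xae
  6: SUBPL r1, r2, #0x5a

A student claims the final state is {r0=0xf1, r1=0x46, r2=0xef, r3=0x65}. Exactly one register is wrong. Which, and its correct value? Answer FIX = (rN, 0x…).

[0] flags=1010 → (cmp)
[1] flags=1010 LE?T → r0=0xf1
[2] flags=1010 EQ?F → skip
[3] flags=1010 GT?F → skip
[4] flags=0010 → (cmp)
[5] flags=0010 LE?F → skip
[6] flags=0010 PL?T → r1=0x95

FIX = (r1, 0x95)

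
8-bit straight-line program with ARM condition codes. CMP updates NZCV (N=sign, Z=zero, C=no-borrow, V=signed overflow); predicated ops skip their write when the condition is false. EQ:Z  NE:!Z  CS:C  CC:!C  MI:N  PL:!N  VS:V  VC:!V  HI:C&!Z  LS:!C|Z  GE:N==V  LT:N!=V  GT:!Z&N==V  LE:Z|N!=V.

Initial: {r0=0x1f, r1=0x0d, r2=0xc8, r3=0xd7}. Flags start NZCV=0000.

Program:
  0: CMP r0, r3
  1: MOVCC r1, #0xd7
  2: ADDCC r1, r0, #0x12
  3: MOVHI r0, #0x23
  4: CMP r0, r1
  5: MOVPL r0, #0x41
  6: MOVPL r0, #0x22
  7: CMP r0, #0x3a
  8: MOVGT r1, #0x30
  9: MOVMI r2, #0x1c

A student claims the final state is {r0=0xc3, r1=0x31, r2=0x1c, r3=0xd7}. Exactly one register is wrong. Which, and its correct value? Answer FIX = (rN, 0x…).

FIX = (r0, 0x1f)

[0] flags=0000 → (cmp)
[1] flags=0000 CC?T → r1=0xd7
[2] flags=0000 CC?T → r1=0x31
[3] flags=0000 HI?F → skip
[4] flags=1000 → (cmp)
[5] flags=1000 PL?F → skip
[6] flags=1000 PL?F → skip
[7] flags=1000 → (cmp)
[8] flags=1000 GT?F → skip
[9] flags=1000 MI?T → r2=0x1c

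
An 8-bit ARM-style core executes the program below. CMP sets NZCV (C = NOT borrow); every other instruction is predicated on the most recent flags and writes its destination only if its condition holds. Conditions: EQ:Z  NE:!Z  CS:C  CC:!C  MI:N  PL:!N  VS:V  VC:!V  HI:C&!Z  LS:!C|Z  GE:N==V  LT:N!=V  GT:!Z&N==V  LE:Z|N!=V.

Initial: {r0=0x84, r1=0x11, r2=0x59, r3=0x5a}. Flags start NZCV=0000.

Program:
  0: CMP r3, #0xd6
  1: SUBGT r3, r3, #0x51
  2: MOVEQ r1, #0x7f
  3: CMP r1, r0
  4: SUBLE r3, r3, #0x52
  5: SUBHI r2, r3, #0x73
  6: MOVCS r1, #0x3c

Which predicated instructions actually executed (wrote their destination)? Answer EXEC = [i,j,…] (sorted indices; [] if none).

EXEC = [1]

[0] flags=1001 → (cmp)
[1] flags=1001 GT?T → r3=0x09
[2] flags=1001 EQ?F → skip
[3] flags=1001 → (cmp)
[4] flags=1001 LE?F → skip
[5] flags=1001 HI?F → skip
[6] flags=1001 CS?F → skip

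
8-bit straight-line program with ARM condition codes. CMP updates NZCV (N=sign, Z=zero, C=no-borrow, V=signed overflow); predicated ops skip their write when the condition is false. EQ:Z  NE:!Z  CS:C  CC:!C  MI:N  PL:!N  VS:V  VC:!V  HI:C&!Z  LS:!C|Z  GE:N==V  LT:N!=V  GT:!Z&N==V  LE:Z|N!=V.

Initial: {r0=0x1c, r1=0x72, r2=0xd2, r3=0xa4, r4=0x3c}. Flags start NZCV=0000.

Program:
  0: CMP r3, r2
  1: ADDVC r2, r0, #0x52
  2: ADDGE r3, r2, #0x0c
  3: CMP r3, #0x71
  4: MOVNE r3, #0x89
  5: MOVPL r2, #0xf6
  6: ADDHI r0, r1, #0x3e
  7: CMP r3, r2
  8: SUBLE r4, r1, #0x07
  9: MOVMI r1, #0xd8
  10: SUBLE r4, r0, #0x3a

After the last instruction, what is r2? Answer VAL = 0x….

0: ✓ CMP  NZCV=1000
1: ✓ ADDVC  r2←0x6e
2: · ADDGE
3: ✓ CMP  NZCV=0011
4: ✓ MOVNE  r3←0x89
5: ✓ MOVPL  r2←0xf6
6: ✓ ADDHI  r0←0xb0
7: ✓ CMP  NZCV=1000
8: ✓ SUBLE  r4←0x6b
9: ✓ MOVMI  r1←0xd8
10: ✓ SUBLE  r4←0x76

VAL = 0xf6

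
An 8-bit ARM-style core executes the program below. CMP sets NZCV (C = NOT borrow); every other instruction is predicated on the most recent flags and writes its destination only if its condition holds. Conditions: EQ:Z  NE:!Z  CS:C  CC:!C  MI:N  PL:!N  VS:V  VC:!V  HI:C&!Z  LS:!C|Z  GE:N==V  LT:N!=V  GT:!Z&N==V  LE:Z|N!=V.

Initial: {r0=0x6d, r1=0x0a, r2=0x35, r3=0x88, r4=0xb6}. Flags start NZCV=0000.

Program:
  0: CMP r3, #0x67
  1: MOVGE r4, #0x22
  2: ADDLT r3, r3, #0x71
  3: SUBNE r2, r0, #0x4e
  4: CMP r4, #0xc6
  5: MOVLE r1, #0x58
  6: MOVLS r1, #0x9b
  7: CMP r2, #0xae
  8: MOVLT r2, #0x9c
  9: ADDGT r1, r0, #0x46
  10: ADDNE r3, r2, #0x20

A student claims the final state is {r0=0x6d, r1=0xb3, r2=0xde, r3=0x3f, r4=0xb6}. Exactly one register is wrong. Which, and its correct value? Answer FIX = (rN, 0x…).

[0] flags=0011 → (cmp)
[1] flags=0011 GE?F → skip
[2] flags=0011 LT?T → r3=0xf9
[3] flags=0011 NE?T → r2=0x1f
[4] flags=1000 → (cmp)
[5] flags=1000 LE?T → r1=0x58
[6] flags=1000 LS?T → r1=0x9b
[7] flags=0000 → (cmp)
[8] flags=0000 LT?F → skip
[9] flags=0000 GT?T → r1=0xb3
[10] flags=0000 NE?T → r3=0x3f

FIX = (r2, 0x1f)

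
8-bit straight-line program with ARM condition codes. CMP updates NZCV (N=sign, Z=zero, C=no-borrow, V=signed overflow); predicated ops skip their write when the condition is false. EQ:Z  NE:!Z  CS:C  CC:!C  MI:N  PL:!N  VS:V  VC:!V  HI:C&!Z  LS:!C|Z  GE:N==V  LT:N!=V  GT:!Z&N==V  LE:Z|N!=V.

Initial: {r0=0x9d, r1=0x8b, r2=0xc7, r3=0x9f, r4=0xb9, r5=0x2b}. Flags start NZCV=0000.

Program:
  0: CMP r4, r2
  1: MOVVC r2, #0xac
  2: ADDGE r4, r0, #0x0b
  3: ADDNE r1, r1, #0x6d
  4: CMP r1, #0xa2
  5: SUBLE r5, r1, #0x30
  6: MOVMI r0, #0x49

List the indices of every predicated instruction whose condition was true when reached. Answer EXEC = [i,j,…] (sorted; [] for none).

[0] flags=1000 → (cmp)
[1] flags=1000 VC?T → r2=0xac
[2] flags=1000 GE?F → skip
[3] flags=1000 NE?T → r1=0xf8
[4] flags=0010 → (cmp)
[5] flags=0010 LE?F → skip
[6] flags=0010 MI?F → skip

EXEC = [1,3]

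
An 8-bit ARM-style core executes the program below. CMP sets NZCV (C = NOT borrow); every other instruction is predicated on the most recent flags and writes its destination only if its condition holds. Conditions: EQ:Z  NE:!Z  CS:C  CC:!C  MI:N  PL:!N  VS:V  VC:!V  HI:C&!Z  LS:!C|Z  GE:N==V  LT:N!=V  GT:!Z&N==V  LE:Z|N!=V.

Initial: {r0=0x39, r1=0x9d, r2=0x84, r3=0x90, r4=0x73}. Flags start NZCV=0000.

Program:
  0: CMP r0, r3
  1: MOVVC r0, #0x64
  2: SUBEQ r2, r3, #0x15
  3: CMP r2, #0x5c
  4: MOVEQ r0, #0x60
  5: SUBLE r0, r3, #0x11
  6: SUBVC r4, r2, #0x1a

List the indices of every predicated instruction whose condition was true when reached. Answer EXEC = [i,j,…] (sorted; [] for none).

EXEC = [5]

[0] flags=1001 → (cmp)
[1] flags=1001 VC?F → skip
[2] flags=1001 EQ?F → skip
[3] flags=0011 → (cmp)
[4] flags=0011 EQ?F → skip
[5] flags=0011 LE?T → r0=0x7f
[6] flags=0011 VC?F → skip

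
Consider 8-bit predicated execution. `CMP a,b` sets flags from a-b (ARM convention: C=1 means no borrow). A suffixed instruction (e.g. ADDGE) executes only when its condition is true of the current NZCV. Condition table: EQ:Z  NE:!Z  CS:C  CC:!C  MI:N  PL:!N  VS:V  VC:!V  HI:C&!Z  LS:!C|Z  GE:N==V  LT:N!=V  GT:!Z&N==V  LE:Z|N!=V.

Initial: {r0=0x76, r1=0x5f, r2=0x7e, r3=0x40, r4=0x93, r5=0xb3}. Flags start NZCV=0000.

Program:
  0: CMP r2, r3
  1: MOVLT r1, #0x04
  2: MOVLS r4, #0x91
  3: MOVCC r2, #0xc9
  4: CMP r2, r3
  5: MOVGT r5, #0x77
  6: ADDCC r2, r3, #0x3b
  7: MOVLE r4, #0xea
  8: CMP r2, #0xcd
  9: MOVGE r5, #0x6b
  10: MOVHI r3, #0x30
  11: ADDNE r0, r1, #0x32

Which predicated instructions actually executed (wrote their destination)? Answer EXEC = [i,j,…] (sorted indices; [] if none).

EXEC = [5,9,11]

0: ✓ CMP  NZCV=0010
1: · MOVLT
2: · MOVLS
3: · MOVCC
4: ✓ CMP  NZCV=0010
5: ✓ MOVGT  r5←0x77
6: · ADDCC
7: · MOVLE
8: ✓ CMP  NZCV=1001
9: ✓ MOVGE  r5←0x6b
10: · MOVHI
11: ✓ ADDNE  r0←0x91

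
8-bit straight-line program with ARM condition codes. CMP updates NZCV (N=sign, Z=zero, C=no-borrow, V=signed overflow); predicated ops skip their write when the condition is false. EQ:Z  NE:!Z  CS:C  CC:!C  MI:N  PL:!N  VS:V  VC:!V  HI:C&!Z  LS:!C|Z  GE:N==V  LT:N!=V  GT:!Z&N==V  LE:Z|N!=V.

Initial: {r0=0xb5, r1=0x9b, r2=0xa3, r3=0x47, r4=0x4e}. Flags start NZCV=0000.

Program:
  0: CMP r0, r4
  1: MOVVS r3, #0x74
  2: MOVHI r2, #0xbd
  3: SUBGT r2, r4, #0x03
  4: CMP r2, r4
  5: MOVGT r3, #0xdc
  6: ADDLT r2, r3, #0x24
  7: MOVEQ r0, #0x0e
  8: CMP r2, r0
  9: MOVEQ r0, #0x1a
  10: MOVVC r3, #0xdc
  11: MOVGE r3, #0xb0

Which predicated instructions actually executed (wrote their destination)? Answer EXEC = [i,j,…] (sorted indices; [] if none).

[0] flags=0011 → (cmp)
[1] flags=0011 VS?T → r3=0x74
[2] flags=0011 HI?T → r2=0xbd
[3] flags=0011 GT?F → skip
[4] flags=0011 → (cmp)
[5] flags=0011 GT?F → skip
[6] flags=0011 LT?T → r2=0x98
[7] flags=0011 EQ?F → skip
[8] flags=1000 → (cmp)
[9] flags=1000 EQ?F → skip
[10] flags=1000 VC?T → r3=0xdc
[11] flags=1000 GE?F → skip

EXEC = [1,2,6,10]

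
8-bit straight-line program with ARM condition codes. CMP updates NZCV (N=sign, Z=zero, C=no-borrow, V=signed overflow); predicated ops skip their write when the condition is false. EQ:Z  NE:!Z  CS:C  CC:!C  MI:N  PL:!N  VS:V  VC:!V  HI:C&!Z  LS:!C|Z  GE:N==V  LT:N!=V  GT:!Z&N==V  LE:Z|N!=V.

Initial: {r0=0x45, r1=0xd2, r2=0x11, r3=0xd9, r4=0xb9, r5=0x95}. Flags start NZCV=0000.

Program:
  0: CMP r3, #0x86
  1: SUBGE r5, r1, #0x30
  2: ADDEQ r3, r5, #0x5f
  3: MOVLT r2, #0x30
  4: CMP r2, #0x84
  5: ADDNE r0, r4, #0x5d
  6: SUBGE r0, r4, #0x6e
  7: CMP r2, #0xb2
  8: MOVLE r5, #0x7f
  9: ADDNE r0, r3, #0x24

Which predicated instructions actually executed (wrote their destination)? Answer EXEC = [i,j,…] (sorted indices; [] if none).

[0] flags=0010 → (cmp)
[1] flags=0010 GE?T → r5=0xa2
[2] flags=0010 EQ?F → skip
[3] flags=0010 LT?F → skip
[4] flags=1001 → (cmp)
[5] flags=1001 NE?T → r0=0x16
[6] flags=1001 GE?T → r0=0x4b
[7] flags=0000 → (cmp)
[8] flags=0000 LE?F → skip
[9] flags=0000 NE?T → r0=0xfd

EXEC = [1,5,6,9]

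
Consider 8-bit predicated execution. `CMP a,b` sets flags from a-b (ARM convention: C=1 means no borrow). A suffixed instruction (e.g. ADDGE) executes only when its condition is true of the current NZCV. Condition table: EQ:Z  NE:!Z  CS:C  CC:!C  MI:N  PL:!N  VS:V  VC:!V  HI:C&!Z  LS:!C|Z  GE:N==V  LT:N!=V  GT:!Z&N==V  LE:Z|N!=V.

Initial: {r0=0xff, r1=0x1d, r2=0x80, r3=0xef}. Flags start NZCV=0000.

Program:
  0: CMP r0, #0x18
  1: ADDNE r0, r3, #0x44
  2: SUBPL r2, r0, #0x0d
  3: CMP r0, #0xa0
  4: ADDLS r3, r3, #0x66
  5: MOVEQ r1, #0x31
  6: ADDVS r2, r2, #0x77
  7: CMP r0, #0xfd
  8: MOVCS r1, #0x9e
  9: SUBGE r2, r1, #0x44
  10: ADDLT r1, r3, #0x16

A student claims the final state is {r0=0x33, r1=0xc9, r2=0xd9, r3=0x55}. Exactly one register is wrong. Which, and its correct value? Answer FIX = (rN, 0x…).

FIX = (r1, 0x1d)

0: ✓ CMP  NZCV=1010
1: ✓ ADDNE  r0←0x33
2: · SUBPL
3: ✓ CMP  NZCV=1001
4: ✓ ADDLS  r3←0x55
5: · MOVEQ
6: ✓ ADDVS  r2←0xf7
7: ✓ CMP  NZCV=0000
8: · MOVCS
9: ✓ SUBGE  r2←0xd9
10: · ADDLT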